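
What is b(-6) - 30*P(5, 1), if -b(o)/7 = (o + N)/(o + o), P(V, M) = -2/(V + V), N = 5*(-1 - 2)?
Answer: -25/4 ≈ -6.2500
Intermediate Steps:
N = -15 (N = 5*(-3) = -15)
P(V, M) = -1/V (P(V, M) = -2*1/(2*V) = -1/V)
b(o) = -7*(-15 + o)/(2*o) (b(o) = -7*(o - 15)/(o + o) = -7*(-15 + o)/(2*o))
b(-6) - 30*P(5, 1) = (7/2)*(15 - 1*(-6))/(-6) - (-30)/5 = (7/2)*(-1/6)*(15 + 6) - (-30)/5 = (7/2)*(-1/6)*21 - 30*(-1/5) = -49/4 + 6 = -25/4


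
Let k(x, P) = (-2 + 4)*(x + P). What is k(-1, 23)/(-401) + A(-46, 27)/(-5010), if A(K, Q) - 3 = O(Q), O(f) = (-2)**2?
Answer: -223247/2009010 ≈ -0.11112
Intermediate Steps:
O(f) = 4
k(x, P) = 2*P + 2*x (k(x, P) = 2*(P + x) = 2*P + 2*x)
A(K, Q) = 7 (A(K, Q) = 3 + 4 = 7)
k(-1, 23)/(-401) + A(-46, 27)/(-5010) = (2*23 + 2*(-1))/(-401) + 7/(-5010) = (46 - 2)*(-1/401) + 7*(-1/5010) = 44*(-1/401) - 7/5010 = -44/401 - 7/5010 = -223247/2009010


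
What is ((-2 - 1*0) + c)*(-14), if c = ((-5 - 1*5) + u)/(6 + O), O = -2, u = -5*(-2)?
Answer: 28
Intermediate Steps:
u = 10
c = 0 (c = ((-5 - 1*5) + 10)/(6 - 2) = ((-5 - 5) + 10)/4 = (-10 + 10)*(1/4) = 0*(1/4) = 0)
((-2 - 1*0) + c)*(-14) = ((-2 - 1*0) + 0)*(-14) = ((-2 + 0) + 0)*(-14) = (-2 + 0)*(-14) = -2*(-14) = 28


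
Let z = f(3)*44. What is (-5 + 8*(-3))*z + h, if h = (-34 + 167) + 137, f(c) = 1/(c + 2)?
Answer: 74/5 ≈ 14.800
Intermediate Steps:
f(c) = 1/(2 + c)
h = 270 (h = 133 + 137 = 270)
z = 44/5 (z = 44/(2 + 3) = 44/5 ≈ 8.8000)
(-5 + 8*(-3))*z + h = (-5 + 8*(-3))*(44/5) + 270 = (-5 - 24)*(44/5) + 270 = -29*44/5 + 270 = -1276/5 + 270 = 74/5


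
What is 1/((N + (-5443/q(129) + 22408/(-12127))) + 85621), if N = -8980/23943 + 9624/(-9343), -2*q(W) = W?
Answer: 116650538374989/9997200150983489347 ≈ 1.1668e-5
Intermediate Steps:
q(W) = -W/2
N = -314327572/223699449 (N = -8980*1/23943 + 9624*(-1/9343) = -8980/23943 - 9624/9343 = -314327572/223699449 ≈ -1.4051)
1/((N + (-5443/q(129) + 22408/(-12127))) + 85621) = 1/((-314327572/223699449 + (-5443/((-½*129)) + 22408/(-12127))) + 85621) = 1/((-314327572/223699449 + (-5443/(-129/2) + 22408*(-1/12127))) + 85621) = 1/((-314327572/223699449 + (-5443*(-2/129) - 22408/12127)) + 85621) = 1/((-314327572/223699449 + (10886/129 - 22408/12127)) + 85621) = 1/((-314327572/223699449 + 129123890/1564383) + 85621) = 1/(9464404778556178/116650538374989 + 85621) = 1/(9997200150983489347/116650538374989) = 116650538374989/9997200150983489347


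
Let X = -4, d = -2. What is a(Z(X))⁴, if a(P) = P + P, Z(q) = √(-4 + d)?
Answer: 576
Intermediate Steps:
Z(q) = I*√6 (Z(q) = √(-4 - 2) = √(-6) = I*√6)
a(P) = 2*P
a(Z(X))⁴ = (2*(I*√6))⁴ = (2*I*√6)⁴ = 576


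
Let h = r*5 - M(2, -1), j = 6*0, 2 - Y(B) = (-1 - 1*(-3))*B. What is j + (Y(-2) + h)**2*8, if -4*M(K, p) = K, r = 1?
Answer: 1058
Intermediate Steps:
M(K, p) = -K/4
Y(B) = 2 - 2*B (Y(B) = 2 - (-1 - 1*(-3))*B = 2 - (-1 + 3)*B = 2 - 2*B)
j = 0
h = 11/2 (h = 1*5 - (-1)*2/4 = 5 - 1*(-1/2) = 5 + 1/2 = 11/2 ≈ 5.5000)
j + (Y(-2) + h)**2*8 = 0 + ((2 - 2*(-2)) + 11/2)**2*8 = 0 + ((2 + 4) + 11/2)**2*8 = 0 + (6 + 11/2)**2*8 = 0 + (23/2)**2*8 = 0 + (529/4)*8 = 0 + 1058 = 1058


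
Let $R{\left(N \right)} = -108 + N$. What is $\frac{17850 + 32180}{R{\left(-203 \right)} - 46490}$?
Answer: $- \frac{50030}{46801} \approx -1.069$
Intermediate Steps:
$\frac{17850 + 32180}{R{\left(-203 \right)} - 46490} = \frac{17850 + 32180}{\left(-108 - 203\right) - 46490} = \frac{50030}{-311 - 46490} = \frac{50030}{-46801} = 50030 \left(- \frac{1}{46801}\right) = - \frac{50030}{46801}$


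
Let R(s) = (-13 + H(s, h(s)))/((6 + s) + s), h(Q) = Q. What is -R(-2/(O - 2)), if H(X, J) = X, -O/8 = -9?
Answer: 57/26 ≈ 2.1923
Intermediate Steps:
O = 72 (O = -8*(-9) = 72)
R(s) = (-13 + s)/(6 + 2*s) (R(s) = (-13 + s)/((6 + s) + s) = (-13 + s)/(6 + 2*s))
-R(-2/(O - 2)) = -(-13 - 2/(72 - 2))/(2*(3 - 2/(72 - 2))) = -(-13 - 2/70)/(2*(3 - 2/70)) = -(-13 - 2*1/70)/(2*(3 - 2*1/70)) = -(-13 - 1/35)/(2*(3 - 1/35)) = -(-456)/(2*104/35*35) = -35*(-456)/(2*104*35) = -1*(-57/26) = 57/26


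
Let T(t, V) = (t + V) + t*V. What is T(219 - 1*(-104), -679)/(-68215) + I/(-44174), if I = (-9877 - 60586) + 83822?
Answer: 8792550917/3013329410 ≈ 2.9179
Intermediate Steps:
I = 13359 (I = -70463 + 83822 = 13359)
T(t, V) = V + t + V*t (T(t, V) = (V + t) + V*t = V + t + V*t)
T(219 - 1*(-104), -679)/(-68215) + I/(-44174) = (-679 + (219 - 1*(-104)) - 679*(219 - 1*(-104)))/(-68215) + 13359/(-44174) = (-679 + (219 + 104) - 679*(219 + 104))*(-1/68215) + 13359*(-1/44174) = (-679 + 323 - 679*323)*(-1/68215) - 13359/44174 = (-679 + 323 - 219317)*(-1/68215) - 13359/44174 = -219673*(-1/68215) - 13359/44174 = 219673/68215 - 13359/44174 = 8792550917/3013329410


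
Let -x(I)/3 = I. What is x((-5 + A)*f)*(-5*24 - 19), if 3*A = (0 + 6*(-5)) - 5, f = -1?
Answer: 6950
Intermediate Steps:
A = -35/3 (A = ((0 + 6*(-5)) - 5)/3 = ((0 - 30) - 5)/3 = (-30 - 5)/3 = (⅓)*(-35) = -35/3 ≈ -11.667)
x(I) = -3*I
x((-5 + A)*f)*(-5*24 - 19) = (-3*(-5 - 35/3)*(-1))*(-5*24 - 19) = (-(-50)*(-1))*(-120 - 19) = -3*50/3*(-139) = -50*(-139) = 6950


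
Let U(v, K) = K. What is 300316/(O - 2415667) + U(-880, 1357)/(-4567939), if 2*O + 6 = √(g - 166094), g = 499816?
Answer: -6643591253080294383/53312064022230564721 - 300316*√333722/11670922930939 ≈ -0.12463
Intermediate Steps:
O = -3 + √333722/2 (O = -3 + √(499816 - 166094)/2 = -3 + √333722/2 ≈ 285.84)
300316/(O - 2415667) + U(-880, 1357)/(-4567939) = 300316/((-3 + √333722/2) - 2415667) + 1357/(-4567939) = 300316/(-2415670 + √333722/2) + 1357*(-1/4567939) = 300316/(-2415670 + √333722/2) - 1357/4567939 = -1357/4567939 + 300316/(-2415670 + √333722/2)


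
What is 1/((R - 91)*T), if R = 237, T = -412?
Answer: -1/60152 ≈ -1.6625e-5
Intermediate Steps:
1/((R - 91)*T) = 1/((237 - 91)*(-412)) = 1/(146*(-412)) = 1/(-60152) = -1/60152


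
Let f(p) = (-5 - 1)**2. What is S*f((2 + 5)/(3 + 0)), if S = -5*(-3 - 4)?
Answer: 1260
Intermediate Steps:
f(p) = 36 (f(p) = (-6)**2 = 36)
S = 35 (S = -5*(-7) = 35)
S*f((2 + 5)/(3 + 0)) = 35*36 = 1260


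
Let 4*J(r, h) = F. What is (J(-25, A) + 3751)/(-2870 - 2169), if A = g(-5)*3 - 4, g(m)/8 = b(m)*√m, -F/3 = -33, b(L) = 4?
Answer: -15103/20156 ≈ -0.74931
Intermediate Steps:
F = 99 (F = -3*(-33) = 99)
g(m) = 32*√m (g(m) = 8*(4*√m) = 32*√m)
A = -4 + 96*I*√5 (A = (32*√(-5))*3 - 4 = (32*(I*√5))*3 - 4 = (32*I*√5)*3 - 4 = 96*I*√5 - 4 = -4 + 96*I*√5 ≈ -4.0 + 214.66*I)
J(r, h) = 99/4 (J(r, h) = (¼)*99 = 99/4)
(J(-25, A) + 3751)/(-2870 - 2169) = (99/4 + 3751)/(-2870 - 2169) = (15103/4)/(-5039) = (15103/4)*(-1/5039) = -15103/20156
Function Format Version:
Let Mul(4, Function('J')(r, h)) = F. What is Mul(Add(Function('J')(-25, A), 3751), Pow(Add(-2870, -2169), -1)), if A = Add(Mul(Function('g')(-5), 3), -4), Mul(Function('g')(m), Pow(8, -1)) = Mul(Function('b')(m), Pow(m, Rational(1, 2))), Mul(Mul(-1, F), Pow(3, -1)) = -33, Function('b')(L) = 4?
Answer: Rational(-15103, 20156) ≈ -0.74931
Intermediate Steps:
F = 99 (F = Mul(-3, -33) = 99)
Function('g')(m) = Mul(32, Pow(m, Rational(1, 2))) (Function('g')(m) = Mul(8, Mul(4, Pow(m, Rational(1, 2)))) = Mul(32, Pow(m, Rational(1, 2))))
A = Add(-4, Mul(96, I, Pow(5, Rational(1, 2)))) (A = Add(Mul(Mul(32, Pow(-5, Rational(1, 2))), 3), -4) = Add(Mul(Mul(32, Mul(I, Pow(5, Rational(1, 2)))), 3), -4) = Add(Mul(Mul(32, I, Pow(5, Rational(1, 2))), 3), -4) = Add(Mul(96, I, Pow(5, Rational(1, 2))), -4) = Add(-4, Mul(96, I, Pow(5, Rational(1, 2)))) ≈ Add(-4.0000, Mul(214.66, I)))
Function('J')(r, h) = Rational(99, 4) (Function('J')(r, h) = Mul(Rational(1, 4), 99) = Rational(99, 4))
Mul(Add(Function('J')(-25, A), 3751), Pow(Add(-2870, -2169), -1)) = Mul(Add(Rational(99, 4), 3751), Pow(Add(-2870, -2169), -1)) = Mul(Rational(15103, 4), Pow(-5039, -1)) = Mul(Rational(15103, 4), Rational(-1, 5039)) = Rational(-15103, 20156)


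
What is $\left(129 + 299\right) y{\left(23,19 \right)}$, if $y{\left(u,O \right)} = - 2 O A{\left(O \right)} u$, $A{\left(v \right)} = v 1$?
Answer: $-7107368$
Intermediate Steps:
$A{\left(v \right)} = v$
$y{\left(u,O \right)} = - 2 u O^{2}$ ($y{\left(u,O \right)} = - 2 O O u = - 2 O^{2} u = - 2 u O^{2}$)
$\left(129 + 299\right) y{\left(23,19 \right)} = \left(129 + 299\right) \left(\left(-2\right) 23 \cdot 19^{2}\right) = 428 \left(\left(-2\right) 23 \cdot 361\right) = 428 \left(-16606\right) = -7107368$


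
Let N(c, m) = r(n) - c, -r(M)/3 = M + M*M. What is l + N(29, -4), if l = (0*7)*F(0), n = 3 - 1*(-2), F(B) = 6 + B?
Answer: -119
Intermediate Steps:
n = 5 (n = 3 + 2 = 5)
r(M) = -3*M - 3*M² (r(M) = -3*(M + M*M) = -3*(M + M²) = -3*M - 3*M²)
N(c, m) = -90 - c (N(c, m) = -3*5*(1 + 5) - c = -3*5*6 - c = -90 - c)
l = 0 (l = (0*7)*(6 + 0) = 0*6 = 0)
l + N(29, -4) = 0 + (-90 - 1*29) = 0 + (-90 - 29) = 0 - 119 = -119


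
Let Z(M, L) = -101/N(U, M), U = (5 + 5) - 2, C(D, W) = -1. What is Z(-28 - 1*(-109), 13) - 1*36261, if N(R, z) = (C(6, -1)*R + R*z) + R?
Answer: -23497229/648 ≈ -36261.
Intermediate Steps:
U = 8 (U = 10 - 2 = 8)
N(R, z) = R*z (N(R, z) = (-R + R*z) + R = R*z)
Z(M, L) = -101/(8*M) (Z(M, L) = -101*1/(8*M) = -101/(8*M))
Z(-28 - 1*(-109), 13) - 1*36261 = -101/(8*(-28 - 1*(-109))) - 1*36261 = -101/(8*(-28 + 109)) - 36261 = -101/8/81 - 36261 = -101/8*1/81 - 36261 = -101/648 - 36261 = -23497229/648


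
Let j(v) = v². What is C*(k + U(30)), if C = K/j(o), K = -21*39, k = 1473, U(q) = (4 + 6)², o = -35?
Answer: -184041/175 ≈ -1051.7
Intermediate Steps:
U(q) = 100 (U(q) = 10² = 100)
K = -819
C = -117/175 (C = -819/((-35)²) = -819/1225 = -819*1/1225 = -117/175 ≈ -0.66857)
C*(k + U(30)) = -117*(1473 + 100)/175 = -117/175*1573 = -184041/175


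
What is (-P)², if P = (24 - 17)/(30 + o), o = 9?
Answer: 49/1521 ≈ 0.032216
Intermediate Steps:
P = 7/39 (P = (24 - 17)/(30 + 9) = 7/39 ≈ 0.17949)
(-P)² = (-1*7/39)² = (-7/39)² = 49/1521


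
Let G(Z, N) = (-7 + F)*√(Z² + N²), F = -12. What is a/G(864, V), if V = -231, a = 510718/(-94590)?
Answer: 255359*√88873/239585166495 ≈ 0.00031774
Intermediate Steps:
a = -255359/47295 (a = 510718*(-1/94590) = -255359/47295 ≈ -5.3993)
G(Z, N) = -19*√(N² + Z²) (G(Z, N) = (-7 - 12)*√(Z² + N²) = -19*√(N² + Z²))
a/G(864, V) = -255359*(-1/(19*√((-231)² + 864²)))/47295 = -255359*(-1/(19*√(53361 + 746496)))/47295 = -255359*(-√88873/5065761)/47295 = -(-255359)*√88873/239585166495 = 255359*√88873/239585166495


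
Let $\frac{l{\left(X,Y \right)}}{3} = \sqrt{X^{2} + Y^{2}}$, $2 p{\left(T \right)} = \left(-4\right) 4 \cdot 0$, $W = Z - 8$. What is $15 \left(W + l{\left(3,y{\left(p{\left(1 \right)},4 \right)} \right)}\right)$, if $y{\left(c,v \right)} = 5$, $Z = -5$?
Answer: $-195 + 45 \sqrt{34} \approx 67.393$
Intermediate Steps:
$W = -13$ ($W = -5 - 8 = -13$)
$p{\left(T \right)} = 0$ ($p{\left(T \right)} = \frac{\left(-4\right) 4 \cdot 0}{2} = \frac{\left(-16\right) 0}{2} = \frac{1}{2} \cdot 0 = 0$)
$l{\left(X,Y \right)} = 3 \sqrt{X^{2} + Y^{2}}$
$15 \left(W + l{\left(3,y{\left(p{\left(1 \right)},4 \right)} \right)}\right) = 15 \left(-13 + 3 \sqrt{3^{2} + 5^{2}}\right) = 15 \left(-13 + 3 \sqrt{9 + 25}\right) = 15 \left(-13 + 3 \sqrt{34}\right) = -195 + 45 \sqrt{34}$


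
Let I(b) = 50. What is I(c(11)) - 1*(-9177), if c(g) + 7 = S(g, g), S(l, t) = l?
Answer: 9227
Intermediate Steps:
c(g) = -7 + g
I(c(11)) - 1*(-9177) = 50 - 1*(-9177) = 50 + 9177 = 9227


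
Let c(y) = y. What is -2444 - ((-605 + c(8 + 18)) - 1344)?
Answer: -521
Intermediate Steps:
-2444 - ((-605 + c(8 + 18)) - 1344) = -2444 - ((-605 + (8 + 18)) - 1344) = -2444 - ((-605 + 26) - 1344) = -2444 - (-579 - 1344) = -2444 - 1*(-1923) = -2444 + 1923 = -521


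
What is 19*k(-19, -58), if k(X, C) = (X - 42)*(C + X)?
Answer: 89243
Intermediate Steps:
k(X, C) = (-42 + X)*(C + X)
19*k(-19, -58) = 19*((-19)² - 42*(-58) - 42*(-19) - 58*(-19)) = 19*(361 + 2436 + 798 + 1102) = 19*4697 = 89243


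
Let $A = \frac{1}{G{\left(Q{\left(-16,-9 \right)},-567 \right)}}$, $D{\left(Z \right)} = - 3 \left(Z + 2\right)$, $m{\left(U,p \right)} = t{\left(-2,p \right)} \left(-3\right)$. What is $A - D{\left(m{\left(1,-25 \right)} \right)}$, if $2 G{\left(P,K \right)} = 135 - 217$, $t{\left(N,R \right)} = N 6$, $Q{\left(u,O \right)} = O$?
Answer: $\frac{4673}{41} \approx 113.98$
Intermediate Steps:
$t{\left(N,R \right)} = 6 N$
$G{\left(P,K \right)} = -41$ ($G{\left(P,K \right)} = \frac{135 - 217}{2} = \frac{1}{2} \left(-82\right) = -41$)
$m{\left(U,p \right)} = 36$ ($m{\left(U,p \right)} = 6 \left(-2\right) \left(-3\right) = \left(-12\right) \left(-3\right) = 36$)
$D{\left(Z \right)} = -6 - 3 Z$ ($D{\left(Z \right)} = - 3 \left(2 + Z\right) = -6 - 3 Z$)
$A = - \frac{1}{41}$ ($A = \frac{1}{-41} = - \frac{1}{41} \approx -0.02439$)
$A - D{\left(m{\left(1,-25 \right)} \right)} = - \frac{1}{41} - \left(-6 - 108\right) = - \frac{1}{41} - -114 = - \frac{1}{41} + 114 = \frac{4673}{41}$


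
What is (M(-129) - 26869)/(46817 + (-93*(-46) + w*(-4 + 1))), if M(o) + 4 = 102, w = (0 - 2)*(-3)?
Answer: -26771/51077 ≈ -0.52413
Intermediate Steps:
w = 6 (w = -2*(-3) = 6)
M(o) = 98 (M(o) = -4 + 102 = 98)
(M(-129) - 26869)/(46817 + (-93*(-46) + w*(-4 + 1))) = (98 - 26869)/(46817 + (-93*(-46) + 6*(-4 + 1))) = -26771/(46817 + (4278 + 6*(-3))) = -26771/(46817 + (4278 - 18)) = -26771/(46817 + 4260) = -26771/51077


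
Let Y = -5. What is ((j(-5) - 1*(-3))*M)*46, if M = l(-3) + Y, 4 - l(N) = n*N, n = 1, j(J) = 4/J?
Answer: 1012/5 ≈ 202.40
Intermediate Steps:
l(N) = 4 - N
M = 2 (M = (4 - 1*(-3)) - 5 = (4 + 3) - 5 = 7 - 5 = 2)
((j(-5) - 1*(-3))*M)*46 = ((4/(-5) - 1*(-3))*2)*46 = ((4*(-1/5) + 3)*2)*46 = ((-4/5 + 3)*2)*46 = ((11/5)*2)*46 = (22/5)*46 = 1012/5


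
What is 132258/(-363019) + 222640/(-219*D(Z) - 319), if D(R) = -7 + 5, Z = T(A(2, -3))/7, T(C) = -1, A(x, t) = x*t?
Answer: 80806811458/43199261 ≈ 1870.6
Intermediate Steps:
A(x, t) = t*x
Z = -⅐ (Z = -1/7 = -1*⅐ = -⅐ ≈ -0.14286)
D(R) = -2
132258/(-363019) + 222640/(-219*D(Z) - 319) = 132258/(-363019) + 222640/(-219*(-2) - 319) = 132258*(-1/363019) + 222640/(438 - 319) = -132258/363019 + 222640/119 = 80806811458/43199261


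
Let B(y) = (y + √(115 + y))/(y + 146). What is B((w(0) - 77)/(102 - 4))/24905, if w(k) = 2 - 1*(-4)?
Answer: -71/354572485 + 7*√22398/354572485 ≈ 2.7544e-6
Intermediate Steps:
w(k) = 6 (w(k) = 2 + 4 = 6)
B(y) = (y + √(115 + y))/(146 + y)
B((w(0) - 77)/(102 - 4))/24905 = (((6 - 77)/(102 - 4) + √(115 + (6 - 77)/(102 - 4)))/(146 + (6 - 77)/(102 - 4)))/24905 = ((-71/98 + √(115 - 71/98))/(146 - 71/98))*(1/24905) = ((-71/98 + √(11199/98))/(14237/98))*(1/24905) = (98*(-71/98 + √22398/14)/14237)*(1/24905) = (-71/14237 + 7*√22398/14237)*(1/24905) = -71/354572485 + 7*√22398/354572485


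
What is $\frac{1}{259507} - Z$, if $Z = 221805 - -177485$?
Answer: $- \frac{103618550029}{259507} \approx -3.9929 \cdot 10^{5}$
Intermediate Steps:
$Z = 399290$ ($Z = 221805 + 177485 = 399290$)
$\frac{1}{259507} - Z = \frac{1}{259507} - 399290 = - \frac{103618550029}{259507}$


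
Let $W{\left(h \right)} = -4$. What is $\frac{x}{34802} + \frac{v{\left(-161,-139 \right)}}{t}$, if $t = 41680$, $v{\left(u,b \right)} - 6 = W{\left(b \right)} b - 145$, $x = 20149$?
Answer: $\frac{427161377}{725273680} \approx 0.58897$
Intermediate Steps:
$v{\left(u,b \right)} = -139 - 4 b$ ($v{\left(u,b \right)} = 6 - \left(145 + 4 b\right) = -139 - 4 b$)
$\frac{x}{34802} + \frac{v{\left(-161,-139 \right)}}{t} = \frac{20149}{34802} + \frac{-139 - -556}{41680} = 20149 \cdot \frac{1}{34802} + \left(-139 + 556\right) \frac{1}{41680} = \frac{20149}{34802} + 417 \cdot \frac{1}{41680} = \frac{20149}{34802} + \frac{417}{41680} = \frac{427161377}{725273680}$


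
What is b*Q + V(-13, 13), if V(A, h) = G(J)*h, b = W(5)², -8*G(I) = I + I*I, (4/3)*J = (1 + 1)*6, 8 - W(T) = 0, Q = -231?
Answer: -59721/4 ≈ -14930.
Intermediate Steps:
W(T) = 8 (W(T) = 8 - 1*0 = 8 + 0 = 8)
J = 9 (J = 3*((1 + 1)*6)/4 = 3*(2*6)/4 = (¾)*12 = 9)
G(I) = -I/8 - I²/8 (G(I) = -(I + I*I)/8 = -(I + I²)/8 = -I/8 - I²/8)
b = 64 (b = 8² = 64)
V(A, h) = -45*h/4 (V(A, h) = (-⅛*9*(1 + 9))*h = (-⅛*9*10)*h = -45*h/4)
b*Q + V(-13, 13) = 64*(-231) - 45/4*13 = -14784 - 585/4 = -59721/4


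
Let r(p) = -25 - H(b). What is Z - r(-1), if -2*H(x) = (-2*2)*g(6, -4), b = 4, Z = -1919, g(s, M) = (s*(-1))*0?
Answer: -1894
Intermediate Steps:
g(s, M) = 0 (g(s, M) = -s*0 = 0)
H(x) = 0 (H(x) = -(-2*2)*0/2 = -(-2)*0 = -½*0 = 0)
r(p) = -25 (r(p) = -25 - 1*0 = -25 + 0 = -25)
Z - r(-1) = -1919 - 1*(-25) = -1919 + 25 = -1894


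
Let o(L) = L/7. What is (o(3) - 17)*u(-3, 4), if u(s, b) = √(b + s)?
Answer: -116/7 ≈ -16.571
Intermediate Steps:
o(L) = L/7 (o(L) = L*(⅐) = L/7)
(o(3) - 17)*u(-3, 4) = ((⅐)*3 - 17)*√(4 - 3) = (3/7 - 17)*√1 = -116/7*1 = -116/7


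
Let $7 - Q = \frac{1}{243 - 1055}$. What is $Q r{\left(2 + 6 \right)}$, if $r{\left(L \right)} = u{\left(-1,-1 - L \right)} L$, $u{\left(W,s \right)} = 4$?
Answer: $\frac{45480}{203} \approx 224.04$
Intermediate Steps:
$Q = \frac{5685}{812}$ ($Q = 7 - \frac{1}{243 - 1055} = 7 - \frac{1}{-812} = 7 - - \frac{1}{812} = 7 + \frac{1}{812} = \frac{5685}{812} \approx 7.0012$)
$r{\left(L \right)} = 4 L$
$Q r{\left(2 + 6 \right)} = \frac{5685 \cdot 4 \left(2 + 6\right)}{812} = \frac{5685 \cdot 4 \cdot 8}{812} = \frac{5685}{812} \cdot 32 = \frac{45480}{203}$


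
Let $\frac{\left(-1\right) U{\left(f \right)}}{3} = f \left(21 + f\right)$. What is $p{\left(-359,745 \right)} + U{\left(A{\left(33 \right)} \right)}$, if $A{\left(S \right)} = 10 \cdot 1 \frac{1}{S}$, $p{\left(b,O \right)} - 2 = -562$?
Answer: $- \frac{210310}{363} \approx -579.37$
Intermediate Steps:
$p{\left(b,O \right)} = -560$ ($p{\left(b,O \right)} = 2 - 562 = -560$)
$A{\left(S \right)} = \frac{10}{S}$
$U{\left(f \right)} = - 3 f \left(21 + f\right)$
$p{\left(-359,745 \right)} + U{\left(A{\left(33 \right)} \right)} = -560 - 3 \cdot \frac{10}{33} \left(21 + \frac{10}{33}\right) = -560 - 3 \cdot 10 \cdot \frac{1}{33} \left(21 + 10 \cdot \frac{1}{33}\right) = -560 - \frac{10 \left(21 + \frac{10}{33}\right)}{11} = -560 - \frac{10}{11} \cdot \frac{703}{33} = -560 - \frac{7030}{363} = - \frac{210310}{363}$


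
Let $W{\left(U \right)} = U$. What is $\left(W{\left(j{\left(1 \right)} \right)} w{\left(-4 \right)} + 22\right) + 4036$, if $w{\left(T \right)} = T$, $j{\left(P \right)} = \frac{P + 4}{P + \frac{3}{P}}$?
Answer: $4053$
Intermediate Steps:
$j{\left(P \right)} = \frac{4 + P}{P + \frac{3}{P}}$
$\left(W{\left(j{\left(1 \right)} \right)} w{\left(-4 \right)} + 22\right) + 4036 = \left(1 \frac{1}{3 + 1^{2}} \left(4 + 1\right) \left(-4\right) + 22\right) + 4036 = \left(1 \frac{1}{3 + 1} \cdot 5 \left(-4\right) + 22\right) + 4036 = \left(1 \cdot \frac{1}{4} \cdot 5 \left(-4\right) + 22\right) + 4036 = \left(\frac{5}{4} \left(-4\right) + 22\right) + 4036 = \left(-5 + 22\right) + 4036 = 17 + 4036 = 4053$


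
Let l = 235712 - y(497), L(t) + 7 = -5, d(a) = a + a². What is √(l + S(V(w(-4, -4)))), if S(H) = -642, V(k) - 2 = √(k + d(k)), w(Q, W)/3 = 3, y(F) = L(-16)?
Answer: √235082 ≈ 484.85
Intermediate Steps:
L(t) = -12 (L(t) = -7 - 5 = -12)
y(F) = -12
w(Q, W) = 9 (w(Q, W) = 3*3 = 9)
V(k) = 2 + √(k + k*(1 + k))
l = 235724 (l = 235712 - 1*(-12) = 235712 + 12 = 235724)
√(l + S(V(w(-4, -4)))) = √(235724 - 642) = √235082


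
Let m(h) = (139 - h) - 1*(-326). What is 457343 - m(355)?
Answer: 457233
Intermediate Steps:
m(h) = 465 - h (m(h) = (139 - h) + 326 = 465 - h)
457343 - m(355) = 457343 - (465 - 1*355) = 457343 - (465 - 355) = 457343 - 1*110 = 457343 - 110 = 457233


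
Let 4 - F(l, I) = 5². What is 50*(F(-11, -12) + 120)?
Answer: 4950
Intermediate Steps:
F(l, I) = -21 (F(l, I) = 4 - 1*5² = 4 - 1*25 = 4 - 25 = -21)
50*(F(-11, -12) + 120) = 50*(-21 + 120) = 50*99 = 4950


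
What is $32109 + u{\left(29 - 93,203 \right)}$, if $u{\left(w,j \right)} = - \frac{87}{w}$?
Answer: $\frac{2055063}{64} \approx 32110.0$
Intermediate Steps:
$32109 + u{\left(29 - 93,203 \right)} = 32109 - \frac{87}{29 - 93} = 32109 - \frac{87}{-64} = 32109 - - \frac{87}{64} = 32109 + \frac{87}{64} = \frac{2055063}{64}$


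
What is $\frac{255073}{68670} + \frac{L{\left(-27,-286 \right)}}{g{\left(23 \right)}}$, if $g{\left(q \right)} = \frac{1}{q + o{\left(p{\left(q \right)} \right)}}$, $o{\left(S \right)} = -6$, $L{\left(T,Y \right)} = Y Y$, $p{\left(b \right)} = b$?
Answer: $\frac{13641155359}{9810} \approx 1.3905 \cdot 10^{6}$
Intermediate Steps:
$L{\left(T,Y \right)} = Y^{2}$
$g{\left(q \right)} = \frac{1}{-6 + q}$ ($g{\left(q \right)} = \frac{1}{q - 6} = \frac{1}{-6 + q}$)
$\frac{255073}{68670} + \frac{L{\left(-27,-286 \right)}}{g{\left(23 \right)}} = \frac{255073}{68670} + \frac{\left(-286\right)^{2}}{\frac{1}{-6 + 23}} = 255073 \cdot \frac{1}{68670} + \frac{81796}{\frac{1}{17}} = \frac{36439}{9810} + 81796 \frac{1}{\frac{1}{17}} = \frac{36439}{9810} + 81796 \cdot 17 = \frac{36439}{9810} + 1390532 = \frac{13641155359}{9810}$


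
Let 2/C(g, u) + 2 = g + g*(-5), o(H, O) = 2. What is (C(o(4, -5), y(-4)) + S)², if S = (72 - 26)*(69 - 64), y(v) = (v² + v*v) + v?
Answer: 1320201/25 ≈ 52808.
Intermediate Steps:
y(v) = v + 2*v² (y(v) = (v² + v²) + v = 2*v² + v = v + 2*v²)
C(g, u) = 2/(-2 - 4*g) (C(g, u) = 2/(-2 + (g + g*(-5))) = 2/(-2 + (g - 5*g)) = 2/(-2 - 4*g))
S = 230 (S = 46*5 = 230)
(C(o(4, -5), y(-4)) + S)² = (-1/(1 + 2*2) + 230)² = (-1/(1 + 4) + 230)² = (-1/5 + 230)² = (-1*⅕ + 230)² = (-⅕ + 230)² = (1149/5)² = 1320201/25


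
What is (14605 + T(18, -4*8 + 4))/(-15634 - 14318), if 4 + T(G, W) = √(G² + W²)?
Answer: -4867/9984 - √277/14976 ≈ -0.48859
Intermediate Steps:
T(G, W) = -4 + √(G² + W²)
(14605 + T(18, -4*8 + 4))/(-15634 - 14318) = (14605 + (-4 + √(18² + (-4*8 + 4)²)))/(-15634 - 14318) = (14605 + (-4 + √(324 + (-32 + 4)²)))/(-29952) = (14605 + (-4 + √(324 + (-28)²)))*(-1/29952) = (14605 + (-4 + √(324 + 784)))*(-1/29952) = (14605 + (-4 + √1108))*(-1/29952) = (14605 + (-4 + 2*√277))*(-1/29952) = (14601 + 2*√277)*(-1/29952) = -4867/9984 - √277/14976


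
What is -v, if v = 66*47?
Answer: -3102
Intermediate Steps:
v = 3102
-v = -1*3102 = -3102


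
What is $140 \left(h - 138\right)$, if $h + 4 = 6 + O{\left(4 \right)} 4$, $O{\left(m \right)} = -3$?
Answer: $-20720$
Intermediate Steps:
$h = -10$ ($h = -4 + \left(6 - 12\right) = -4 - 6 = -10$)
$140 \left(h - 138\right) = 140 \left(-10 - 138\right) = 140 \left(-148\right) = -20720$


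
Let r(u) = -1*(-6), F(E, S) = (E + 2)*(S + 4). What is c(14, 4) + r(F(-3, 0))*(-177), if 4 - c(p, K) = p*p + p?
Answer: -1268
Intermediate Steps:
c(p, K) = 4 - p - p**2 (c(p, K) = 4 - (p*p + p) = 4 - (p**2 + p) = 4 - (p + p**2) = 4 + (-p - p**2) = 4 - p - p**2)
F(E, S) = (2 + E)*(4 + S)
r(u) = 6
c(14, 4) + r(F(-3, 0))*(-177) = (4 - 1*14 - 1*14**2) + 6*(-177) = (4 - 14 - 1*196) - 1062 = (4 - 14 - 196) - 1062 = -206 - 1062 = -1268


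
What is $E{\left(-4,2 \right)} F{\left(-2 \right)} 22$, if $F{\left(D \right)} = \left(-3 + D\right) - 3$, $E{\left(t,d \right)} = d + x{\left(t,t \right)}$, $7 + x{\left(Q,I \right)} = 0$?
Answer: $880$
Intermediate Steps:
$x{\left(Q,I \right)} = -7$ ($x{\left(Q,I \right)} = -7 + 0 = -7$)
$E{\left(t,d \right)} = -7 + d$ ($E{\left(t,d \right)} = d - 7 = -7 + d$)
$F{\left(D \right)} = -6 + D$
$E{\left(-4,2 \right)} F{\left(-2 \right)} 22 = \left(-7 + 2\right) \left(-6 - 2\right) 22 = \left(-5\right) \left(-8\right) 22 = 40 \cdot 22 = 880$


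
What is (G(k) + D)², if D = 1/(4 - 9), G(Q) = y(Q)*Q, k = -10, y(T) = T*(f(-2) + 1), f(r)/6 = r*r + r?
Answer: 42237001/25 ≈ 1.6895e+6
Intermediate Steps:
f(r) = 6*r + 6*r² (f(r) = 6*(r*r + r) = 6*(r² + r) = 6*(r + r²) = 6*r + 6*r²)
y(T) = 13*T (y(T) = T*(6*(-2)*(1 - 2) + 1) = T*(6*(-2)*(-1) + 1) = T*(12 + 1) = T*13 = 13*T)
G(Q) = 13*Q² (G(Q) = (13*Q)*Q = 13*Q²)
D = -⅕ (D = 1/(-5) = -⅕ ≈ -0.20000)
(G(k) + D)² = (13*(-10)² - ⅕)² = (13*100 - ⅕)² = (1300 - ⅕)² = (6499/5)² = 42237001/25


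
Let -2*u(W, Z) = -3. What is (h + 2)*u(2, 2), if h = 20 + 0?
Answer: 33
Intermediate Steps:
h = 20
u(W, Z) = 3/2 (u(W, Z) = -1/2*(-3) = 3/2)
(h + 2)*u(2, 2) = (20 + 2)*(3/2) = 22*(3/2) = 33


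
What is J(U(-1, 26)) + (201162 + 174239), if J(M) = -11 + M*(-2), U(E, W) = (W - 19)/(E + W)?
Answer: 9384736/25 ≈ 3.7539e+5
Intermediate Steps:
U(E, W) = (-19 + W)/(E + W)
J(M) = -11 - 2*M
J(U(-1, 26)) + (201162 + 174239) = (-11 - 2*(-19 + 26)/(-1 + 26)) + (201162 + 174239) = (-11 - 2*7/25) + 375401 = (-11 - 14/25) + 375401 = -289/25 + 375401 = 9384736/25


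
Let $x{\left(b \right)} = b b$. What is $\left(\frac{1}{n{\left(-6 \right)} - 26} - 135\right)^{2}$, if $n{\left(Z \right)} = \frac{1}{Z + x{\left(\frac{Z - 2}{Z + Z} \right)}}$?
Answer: $\frac{31245865225}{1713481} \approx 18235.0$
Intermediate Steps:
$x{\left(b \right)} = b^{2}$
$n{\left(Z \right)} = \frac{1}{Z + \frac{\left(-2 + Z\right)^{2}}{4 Z^{2}}}$ ($n{\left(Z \right)} = \frac{1}{Z + \left(\frac{Z - 2}{Z + Z}\right)^{2}} = \frac{1}{Z + \left(\frac{-2 + Z}{2 Z}\right)^{2}} = \frac{1}{Z + \frac{\left(-2 + Z\right)^{2}}{4 Z^{2}}}$)
$\left(\frac{1}{n{\left(-6 \right)} - 26} - 135\right)^{2} = \left(\frac{1}{\frac{4 \left(-6\right)^{2}}{\left(-2 - 6\right)^{2} + 4 \left(-6\right)^{3}} - 26} - 135\right)^{2} = \left(\frac{1}{4 \cdot 36 \frac{1}{\left(-8\right)^{2} + 4 \left(-216\right)} - 26} - 135\right)^{2} = \left(\frac{1}{4 \cdot 36 \frac{1}{64 - 864} - 26} - 135\right)^{2} = \left(\frac{1}{4 \cdot 36 \frac{1}{-800} - 26} - 135\right)^{2} = \left(\frac{1}{4 \cdot 36 \left(- \frac{1}{800}\right) - 26} - 135\right)^{2} = \left(\frac{1}{- \frac{9}{50} - 26} - 135\right)^{2} = \left(\frac{1}{- \frac{1309}{50}} - 135\right)^{2} = \left(- \frac{50}{1309} - 135\right)^{2} = \left(- \frac{176765}{1309}\right)^{2} = \frac{31245865225}{1713481}$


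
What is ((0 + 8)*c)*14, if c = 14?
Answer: 1568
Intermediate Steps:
((0 + 8)*c)*14 = ((0 + 8)*14)*14 = (8*14)*14 = 112*14 = 1568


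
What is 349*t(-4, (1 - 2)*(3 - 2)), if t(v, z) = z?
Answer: -349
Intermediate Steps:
349*t(-4, (1 - 2)*(3 - 2)) = 349*((1 - 2)*(3 - 2)) = 349*(-1*1) = 349*(-1) = -349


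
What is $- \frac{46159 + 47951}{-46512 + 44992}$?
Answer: $\frac{9411}{152} \approx 61.914$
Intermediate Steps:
$- \frac{46159 + 47951}{-46512 + 44992} = - \frac{94110}{-1520} = - \frac{94110 \left(-1\right)}{1520} = \left(-1\right) \left(- \frac{9411}{152}\right) = \frac{9411}{152}$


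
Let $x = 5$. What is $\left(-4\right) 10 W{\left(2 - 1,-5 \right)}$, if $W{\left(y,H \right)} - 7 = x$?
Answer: $-480$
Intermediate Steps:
$W{\left(y,H \right)} = 12$ ($W{\left(y,H \right)} = 7 + 5 = 12$)
$\left(-4\right) 10 W{\left(2 - 1,-5 \right)} = \left(-4\right) 10 \cdot 12 = \left(-40\right) 12 = -480$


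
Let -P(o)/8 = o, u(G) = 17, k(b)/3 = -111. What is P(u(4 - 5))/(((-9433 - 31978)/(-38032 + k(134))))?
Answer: -5217640/41411 ≈ -126.00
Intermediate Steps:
k(b) = -333 (k(b) = 3*(-111) = -333)
P(o) = -8*o
P(u(4 - 5))/(((-9433 - 31978)/(-38032 + k(134)))) = (-8*17)/(((-9433 - 31978)/(-38032 - 333))) = -136/((-41411/(-38365))) = -136/((-41411*(-1/38365))) = -136/41411/38365 = -136*38365/41411 = -5217640/41411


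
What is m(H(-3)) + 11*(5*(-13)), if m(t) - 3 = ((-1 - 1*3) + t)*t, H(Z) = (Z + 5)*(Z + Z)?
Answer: -520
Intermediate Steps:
H(Z) = 2*Z*(5 + Z) (H(Z) = (5 + Z)*(2*Z) = 2*Z*(5 + Z))
m(t) = 3 + t*(-4 + t) (m(t) = 3 + ((-1 - 1*3) + t)*t = 3 + ((-1 - 3) + t)*t = 3 + (-4 + t)*t = 3 + t*(-4 + t))
m(H(-3)) + 11*(5*(-13)) = (3 + (2*(-3)*(5 - 3))² - 8*(-3)*(5 - 3)) + 11*(5*(-13)) = (3 + (2*(-3)*2)² - 8*(-3)*2) + 11*(-65) = (3 + (-12)² - 4*(-12)) - 715 = (3 + 144 + 48) - 715 = 195 - 715 = -520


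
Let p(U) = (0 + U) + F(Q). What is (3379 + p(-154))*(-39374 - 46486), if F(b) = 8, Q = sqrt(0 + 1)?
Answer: -277585380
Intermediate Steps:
Q = 1 (Q = sqrt(1) = 1)
p(U) = 8 + U (p(U) = (0 + U) + 8 = U + 8 = 8 + U)
(3379 + p(-154))*(-39374 - 46486) = (3379 + (8 - 154))*(-39374 - 46486) = (3379 - 146)*(-85860) = 3233*(-85860) = -277585380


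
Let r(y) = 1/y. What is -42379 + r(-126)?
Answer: -5339755/126 ≈ -42379.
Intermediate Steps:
-42379 + r(-126) = -42379 + 1/(-126) = -42379 - 1/126 = -5339755/126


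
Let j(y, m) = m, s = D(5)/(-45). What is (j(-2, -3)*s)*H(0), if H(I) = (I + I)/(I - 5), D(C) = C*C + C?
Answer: 0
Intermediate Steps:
D(C) = C + C² (D(C) = C² + C = C + C²)
H(I) = 2*I/(-5 + I) (H(I) = (2*I)/(-5 + I) = 2*I/(-5 + I))
s = -⅔ (s = (5*(1 + 5))/(-45) = (5*6)*(-1/45) = 30*(-1/45) = -⅔ ≈ -0.66667)
(j(-2, -3)*s)*H(0) = (-3*(-⅔))*(2*0/(-5 + 0)) = 2*(2*0/(-5)) = 2*(2*0*(-⅕)) = 2*0 = 0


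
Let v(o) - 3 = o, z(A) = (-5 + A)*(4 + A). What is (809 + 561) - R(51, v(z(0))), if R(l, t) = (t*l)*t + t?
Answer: -13352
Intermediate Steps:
v(o) = 3 + o
R(l, t) = t + l*t**2 (R(l, t) = (l*t)*t + t = l*t**2 + t = t + l*t**2)
(809 + 561) - R(51, v(z(0))) = (809 + 561) - (3 + (-20 + 0**2 - 1*0))*(1 + 51*(3 + (-20 + 0**2 - 1*0))) = 1370 - (3 + (-20 + 0 + 0))*(1 + 51*(3 + (-20 + 0 + 0))) = 1370 - (3 - 20)*(1 + 51*(3 - 20)) = 1370 - (-17)*(1 + 51*(-17)) = 1370 - (-17)*(1 - 867) = 1370 - (-17)*(-866) = 1370 - 1*14722 = 1370 - 14722 = -13352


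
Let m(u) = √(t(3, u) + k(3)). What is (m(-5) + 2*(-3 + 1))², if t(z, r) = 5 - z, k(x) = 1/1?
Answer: (-4 + √3)² ≈ 5.1436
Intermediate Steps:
k(x) = 1
m(u) = √3 (m(u) = √((5 - 1*3) + 1) = √((5 - 3) + 1) = √(2 + 1) = √3)
(m(-5) + 2*(-3 + 1))² = (√3 + 2*(-3 + 1))² = (√3 + 2*(-2))² = (√3 - 4)² = (-4 + √3)²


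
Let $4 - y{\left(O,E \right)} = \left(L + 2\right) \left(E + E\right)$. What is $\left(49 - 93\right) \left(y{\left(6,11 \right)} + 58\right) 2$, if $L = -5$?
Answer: $-11264$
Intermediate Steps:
$y{\left(O,E \right)} = 4 + 6 E$ ($y{\left(O,E \right)} = 4 - \left(-5 + 2\right) \left(E + E\right) = 4 - - 3 \cdot 2 E = 4 - - 6 E = 4 + 6 E$)
$\left(49 - 93\right) \left(y{\left(6,11 \right)} + 58\right) 2 = \left(49 - 93\right) \left(\left(4 + 6 \cdot 11\right) + 58\right) 2 = - 44 \left(\left(4 + 66\right) + 58\right) 2 = - 44 \left(70 + 58\right) 2 = \left(-44\right) 128 \cdot 2 = \left(-5632\right) 2 = -11264$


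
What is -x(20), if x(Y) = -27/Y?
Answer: 27/20 ≈ 1.3500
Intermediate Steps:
-x(20) = -(-27)/20 = -1*(-27/20) = 27/20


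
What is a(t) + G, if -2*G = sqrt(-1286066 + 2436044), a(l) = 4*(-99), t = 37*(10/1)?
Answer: -396 - sqrt(1149978)/2 ≈ -932.19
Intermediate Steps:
t = 370 (t = 37*(10*1) = 37*10 = 370)
a(l) = -396
G = -sqrt(1149978)/2 (G = -sqrt(-1286066 + 2436044)/2 = -sqrt(1149978)/2 ≈ -536.19)
a(t) + G = -396 - sqrt(1149978)/2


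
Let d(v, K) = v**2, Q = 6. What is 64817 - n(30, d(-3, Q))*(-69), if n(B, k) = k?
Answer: 65438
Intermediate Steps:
64817 - n(30, d(-3, Q))*(-69) = 64817 - (-3)**2*(-69) = 64817 - 9*(-69) = 64817 - 1*(-621) = 64817 + 621 = 65438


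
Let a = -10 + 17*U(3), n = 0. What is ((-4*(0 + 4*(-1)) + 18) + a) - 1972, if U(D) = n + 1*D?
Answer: -1897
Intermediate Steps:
U(D) = D (U(D) = 0 + 1*D = 0 + D = D)
a = 41 (a = -10 + 17*3 = -10 + 51 = 41)
((-4*(0 + 4*(-1)) + 18) + a) - 1972 = ((-4*(0 + 4*(-1)) + 18) + 41) - 1972 = ((-4*(0 - 4) + 18) + 41) - 1972 = ((-4*(-4) + 18) + 41) - 1972 = ((16 + 18) + 41) - 1972 = (34 + 41) - 1972 = 75 - 1972 = -1897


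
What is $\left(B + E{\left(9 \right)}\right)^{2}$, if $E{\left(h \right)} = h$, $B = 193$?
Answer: $40804$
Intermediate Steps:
$\left(B + E{\left(9 \right)}\right)^{2} = \left(193 + 9\right)^{2} = 202^{2} = 40804$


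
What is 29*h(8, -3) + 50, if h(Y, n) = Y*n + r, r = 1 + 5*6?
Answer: 253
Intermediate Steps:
r = 31 (r = 1 + 30 = 31)
h(Y, n) = 31 + Y*n (h(Y, n) = Y*n + 31 = 31 + Y*n)
29*h(8, -3) + 50 = 29*(31 + 8*(-3)) + 50 = 29*(31 - 24) + 50 = 29*7 + 50 = 203 + 50 = 253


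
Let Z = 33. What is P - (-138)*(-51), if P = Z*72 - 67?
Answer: -4729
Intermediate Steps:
P = 2309 (P = 33*72 - 67 = 2376 - 67 = 2309)
P - (-138)*(-51) = 2309 - (-138)*(-51) = 2309 - 1*7038 = 2309 - 7038 = -4729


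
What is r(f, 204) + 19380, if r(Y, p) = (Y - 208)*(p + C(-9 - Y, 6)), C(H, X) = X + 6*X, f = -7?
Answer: -33510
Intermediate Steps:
C(H, X) = 7*X
r(Y, p) = (-208 + Y)*(42 + p) (r(Y, p) = (Y - 208)*(p + 7*6) = (-208 + Y)*(p + 42) = (-208 + Y)*(42 + p))
r(f, 204) + 19380 = (-8736 - 208*204 + 42*(-7) - 7*204) + 19380 = (-8736 - 42432 - 294 - 1428) + 19380 = -52890 + 19380 = -33510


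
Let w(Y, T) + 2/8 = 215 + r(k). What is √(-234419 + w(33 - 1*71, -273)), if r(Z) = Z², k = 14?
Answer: 29*I*√1113/2 ≈ 483.74*I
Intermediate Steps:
w(Y, T) = 1643/4 (w(Y, T) = -¼ + (215 + 14²) = -¼ + (215 + 196) = -¼ + 411 = 1643/4)
√(-234419 + w(33 - 1*71, -273)) = √(-234419 + 1643/4) = √(-936033/4) = 29*I*√1113/2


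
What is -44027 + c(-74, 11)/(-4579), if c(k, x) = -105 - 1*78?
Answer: -201599450/4579 ≈ -44027.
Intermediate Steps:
c(k, x) = -183 (c(k, x) = -105 - 78 = -183)
-44027 + c(-74, 11)/(-4579) = -44027 - 183/(-4579) = -44027 - 183*(-1/4579) = -44027 + 183/4579 = -201599450/4579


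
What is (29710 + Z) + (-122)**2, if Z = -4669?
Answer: 39925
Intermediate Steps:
(29710 + Z) + (-122)**2 = (29710 - 4669) + (-122)**2 = 25041 + 14884 = 39925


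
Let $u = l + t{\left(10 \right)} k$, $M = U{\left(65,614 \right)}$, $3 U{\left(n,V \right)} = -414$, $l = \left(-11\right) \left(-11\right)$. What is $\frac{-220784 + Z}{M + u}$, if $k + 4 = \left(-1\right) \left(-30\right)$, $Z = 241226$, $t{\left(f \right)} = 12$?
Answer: $\frac{20442}{295} \approx 69.295$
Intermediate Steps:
$l = 121$
$k = 26$ ($k = -4 - -30 = -4 + 30 = 26$)
$U{\left(n,V \right)} = -138$ ($U{\left(n,V \right)} = \frac{1}{3} \left(-414\right) = -138$)
$M = -138$
$u = 433$ ($u = 121 + 12 \cdot 26 = 121 + 312 = 433$)
$\frac{-220784 + Z}{M + u} = \frac{-220784 + 241226}{-138 + 433} = \frac{20442}{295}$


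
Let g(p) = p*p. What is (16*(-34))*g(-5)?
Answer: -13600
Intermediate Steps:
g(p) = p**2
(16*(-34))*g(-5) = (16*(-34))*(-5)**2 = -544*25 = -13600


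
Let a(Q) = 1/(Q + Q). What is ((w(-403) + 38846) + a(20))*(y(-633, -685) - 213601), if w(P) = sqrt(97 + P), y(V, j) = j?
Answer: -166483186263/20 - 642858*I*sqrt(34) ≈ -8.3242e+9 - 3.7485e+6*I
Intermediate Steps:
a(Q) = 1/(2*Q)
((w(-403) + 38846) + a(20))*(y(-633, -685) - 213601) = ((sqrt(97 - 403) + 38846) + (1/2)/20)*(-685 - 213601) = ((sqrt(-306) + 38846) + (1/2)*(1/20))*(-214286) = ((3*I*sqrt(34) + 38846) + 1/40)*(-214286) = ((38846 + 3*I*sqrt(34)) + 1/40)*(-214286) = (1553841/40 + 3*I*sqrt(34))*(-214286) = -166483186263/20 - 642858*I*sqrt(34)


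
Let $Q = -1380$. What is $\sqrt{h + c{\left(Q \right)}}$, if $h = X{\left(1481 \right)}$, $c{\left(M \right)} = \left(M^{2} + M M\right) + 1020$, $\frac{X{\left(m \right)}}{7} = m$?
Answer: $7 \sqrt{77963} \approx 1954.5$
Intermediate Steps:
$X{\left(m \right)} = 7 m$
$c{\left(M \right)} = 1020 + 2 M^{2}$ ($c{\left(M \right)} = \left(M^{2} + M^{2}\right) + 1020 = 2 M^{2} + 1020 = 1020 + 2 M^{2}$)
$h = 10367$ ($h = 7 \cdot 1481 = 10367$)
$\sqrt{h + c{\left(Q \right)}} = \sqrt{10367 + \left(1020 + 2 \left(-1380\right)^{2}\right)} = \sqrt{10367 + \left(1020 + 2 \cdot 1904400\right)} = \sqrt{10367 + \left(1020 + 3808800\right)} = \sqrt{10367 + 3809820} = \sqrt{3820187} = 7 \sqrt{77963}$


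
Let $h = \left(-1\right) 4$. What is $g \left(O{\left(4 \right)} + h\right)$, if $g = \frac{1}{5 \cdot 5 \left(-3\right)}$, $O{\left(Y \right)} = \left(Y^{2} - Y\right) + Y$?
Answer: $- \frac{4}{25} \approx -0.16$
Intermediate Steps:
$O{\left(Y \right)} = Y^{2}$
$g = - \frac{1}{75}$ ($g = \frac{1}{25 \left(-3\right)} = \frac{1}{-75} = - \frac{1}{75} \approx -0.013333$)
$h = -4$
$g \left(O{\left(4 \right)} + h\right) = - \frac{4^{2} - 4}{75} = - \frac{16 - 4}{75} = \left(- \frac{1}{75}\right) 12 = - \frac{4}{25}$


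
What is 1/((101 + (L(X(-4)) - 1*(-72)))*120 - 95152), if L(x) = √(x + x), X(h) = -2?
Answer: -9299/691778408 - 15*I/345889204 ≈ -1.3442e-5 - 4.3366e-8*I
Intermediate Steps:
L(x) = √2*√x (L(x) = √(2*x) = √2*√x)
1/((101 + (L(X(-4)) - 1*(-72)))*120 - 95152) = 1/((101 + (√2*√(-2) - 1*(-72)))*120 - 95152) = 1/((101 + (√2*(I*√2) + 72))*120 - 95152) = 1/((101 + (2*I + 72))*120 - 95152) = 1/((101 + (72 + 2*I))*120 - 95152) = 1/((173 + 2*I)*120 - 95152) = 1/((20760 + 240*I) - 95152) = 1/(-74392 + 240*I) = (-74392 - 240*I)/5534227264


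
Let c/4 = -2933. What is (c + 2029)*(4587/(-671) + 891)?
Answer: -523321602/61 ≈ -8.5790e+6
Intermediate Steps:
c = -11732 (c = 4*(-2933) = -11732)
(c + 2029)*(4587/(-671) + 891) = (-11732 + 2029)*(4587/(-671) + 891) = -9703*(4587*(-1/671) + 891) = -9703*(-417/61 + 891) = -9703*53934/61 = -523321602/61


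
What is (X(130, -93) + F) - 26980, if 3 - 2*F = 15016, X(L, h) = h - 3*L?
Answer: -69939/2 ≈ -34970.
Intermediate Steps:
F = -15013/2 (F = 3/2 - ½*15016 = 3/2 - 7508 = -15013/2 ≈ -7506.5)
(X(130, -93) + F) - 26980 = ((-93 - 3*130) - 15013/2) - 26980 = ((-93 - 390) - 15013/2) - 26980 = (-483 - 15013/2) - 26980 = -15979/2 - 26980 = -69939/2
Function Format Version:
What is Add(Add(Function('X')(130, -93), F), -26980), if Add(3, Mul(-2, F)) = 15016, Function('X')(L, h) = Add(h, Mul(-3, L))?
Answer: Rational(-69939, 2) ≈ -34970.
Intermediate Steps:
F = Rational(-15013, 2) (F = Add(Rational(3, 2), Mul(Rational(-1, 2), 15016)) = Add(Rational(3, 2), -7508) = Rational(-15013, 2) ≈ -7506.5)
Add(Add(Function('X')(130, -93), F), -26980) = Add(Add(Add(-93, Mul(-3, 130)), Rational(-15013, 2)), -26980) = Add(Add(Add(-93, -390), Rational(-15013, 2)), -26980) = Add(Add(-483, Rational(-15013, 2)), -26980) = Add(Rational(-15979, 2), -26980) = Rational(-69939, 2)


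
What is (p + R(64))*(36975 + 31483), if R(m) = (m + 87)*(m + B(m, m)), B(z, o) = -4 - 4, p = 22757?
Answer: 2136779554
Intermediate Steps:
B(z, o) = -8
R(m) = (-8 + m)*(87 + m) (R(m) = (m + 87)*(m - 8) = (87 + m)*(-8 + m) = (-8 + m)*(87 + m))
(p + R(64))*(36975 + 31483) = (22757 + (-696 + 64² + 79*64))*(36975 + 31483) = (22757 + (-696 + 4096 + 5056))*68458 = (22757 + 8456)*68458 = 31213*68458 = 2136779554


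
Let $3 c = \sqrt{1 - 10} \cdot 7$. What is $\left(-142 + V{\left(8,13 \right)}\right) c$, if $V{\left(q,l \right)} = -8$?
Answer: $- 1050 i \approx - 1050.0 i$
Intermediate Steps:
$c = 7 i$ ($c = \frac{\sqrt{1 - 10} \cdot 7}{3} = \frac{\sqrt{-9} \cdot 7}{3} = \frac{3 i 7}{3} = \frac{21 i}{3} = 7 i \approx 7.0 i$)
$\left(-142 + V{\left(8,13 \right)}\right) c = \left(-142 - 8\right) 7 i = - 150 \cdot 7 i = - 1050 i$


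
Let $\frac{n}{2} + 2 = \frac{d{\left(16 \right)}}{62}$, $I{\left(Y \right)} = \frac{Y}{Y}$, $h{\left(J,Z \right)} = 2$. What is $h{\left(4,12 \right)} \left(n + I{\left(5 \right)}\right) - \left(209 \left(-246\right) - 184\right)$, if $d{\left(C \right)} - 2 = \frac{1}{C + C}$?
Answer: $\frac{25589697}{496} \approx 51592.0$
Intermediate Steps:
$I{\left(Y \right)} = 1$
$d{\left(C \right)} = 2 + \frac{1}{2 C}$ ($d{\left(C \right)} = 2 + \frac{1}{C + C} = 2 + \frac{1}{2 C}$)
$n = - \frac{3903}{992}$ ($n = -4 + 2 \frac{2 + \frac{1}{2 \cdot 16}}{62} = -4 + 2 \left(2 + \frac{1}{2} \cdot \frac{1}{16}\right) \frac{1}{62} = -4 + 2 \left(2 + \frac{1}{32}\right) \frac{1}{62} = -4 + 2 \cdot \frac{65}{32} \cdot \frac{1}{62} = -4 + 2 \cdot \frac{65}{1984} = -4 + \frac{65}{992} = - \frac{3903}{992} \approx -3.9345$)
$h{\left(4,12 \right)} \left(n + I{\left(5 \right)}\right) - \left(209 \left(-246\right) - 184\right) = 2 \left(- \frac{3903}{992} + 1\right) - \left(209 \left(-246\right) - 184\right) = 2 \left(- \frac{2911}{992}\right) - \left(-51414 - 184\right) = - \frac{2911}{496} - -51598 = - \frac{2911}{496} + 51598 = \frac{25589697}{496}$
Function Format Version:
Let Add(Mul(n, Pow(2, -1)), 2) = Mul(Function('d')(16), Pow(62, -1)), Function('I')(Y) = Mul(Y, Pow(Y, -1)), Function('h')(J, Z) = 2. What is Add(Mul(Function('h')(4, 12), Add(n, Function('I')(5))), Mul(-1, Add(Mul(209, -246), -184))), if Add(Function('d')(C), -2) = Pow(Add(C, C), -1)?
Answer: Rational(25589697, 496) ≈ 51592.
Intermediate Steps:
Function('I')(Y) = 1
Function('d')(C) = Add(2, Mul(Rational(1, 2), Pow(C, -1))) (Function('d')(C) = Add(2, Pow(Add(C, C), -1)) = Add(2, Pow(Mul(2, C), -1)) = Add(2, Mul(Rational(1, 2), Pow(C, -1))))
n = Rational(-3903, 992) (n = Add(-4, Mul(2, Mul(Add(2, Mul(Rational(1, 2), Pow(16, -1))), Pow(62, -1)))) = Add(-4, Mul(2, Mul(Add(2, Mul(Rational(1, 2), Rational(1, 16))), Rational(1, 62)))) = Add(-4, Mul(2, Mul(Add(2, Rational(1, 32)), Rational(1, 62)))) = Add(-4, Mul(2, Mul(Rational(65, 32), Rational(1, 62)))) = Add(-4, Mul(2, Rational(65, 1984))) = Add(-4, Rational(65, 992)) = Rational(-3903, 992) ≈ -3.9345)
Add(Mul(Function('h')(4, 12), Add(n, Function('I')(5))), Mul(-1, Add(Mul(209, -246), -184))) = Add(Mul(2, Add(Rational(-3903, 992), 1)), Mul(-1, Add(Mul(209, -246), -184))) = Add(Mul(2, Rational(-2911, 992)), Mul(-1, Add(-51414, -184))) = Add(Rational(-2911, 496), Mul(-1, -51598)) = Add(Rational(-2911, 496), 51598) = Rational(25589697, 496)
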